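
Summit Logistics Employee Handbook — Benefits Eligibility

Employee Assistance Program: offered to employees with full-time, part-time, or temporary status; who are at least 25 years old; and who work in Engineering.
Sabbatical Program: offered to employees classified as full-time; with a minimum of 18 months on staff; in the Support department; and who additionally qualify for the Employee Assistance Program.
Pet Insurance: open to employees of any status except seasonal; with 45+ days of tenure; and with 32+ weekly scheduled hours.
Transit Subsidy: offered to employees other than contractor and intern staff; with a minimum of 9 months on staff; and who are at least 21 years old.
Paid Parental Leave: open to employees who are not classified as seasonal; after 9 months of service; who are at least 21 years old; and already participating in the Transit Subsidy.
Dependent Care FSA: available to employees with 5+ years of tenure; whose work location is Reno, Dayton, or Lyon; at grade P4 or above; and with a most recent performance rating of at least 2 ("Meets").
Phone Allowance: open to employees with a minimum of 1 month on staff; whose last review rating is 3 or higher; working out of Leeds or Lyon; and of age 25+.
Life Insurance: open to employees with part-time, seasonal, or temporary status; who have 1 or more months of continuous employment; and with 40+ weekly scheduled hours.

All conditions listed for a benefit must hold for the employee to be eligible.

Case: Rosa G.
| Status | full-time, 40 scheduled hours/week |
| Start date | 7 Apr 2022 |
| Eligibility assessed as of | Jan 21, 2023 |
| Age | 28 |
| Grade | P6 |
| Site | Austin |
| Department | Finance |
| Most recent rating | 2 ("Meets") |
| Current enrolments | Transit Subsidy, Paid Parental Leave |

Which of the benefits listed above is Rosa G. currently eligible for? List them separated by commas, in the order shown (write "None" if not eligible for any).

Pet Insurance, Transit Subsidy, Paid Parental Leave

Service from 7 Apr 2022 to Jan 21, 2023: 289 days.
Employee Assistance Program — status full-time ✓; age 28 ≥ 25 ✓; dept Finance ✗ → not eligible.
Sabbatical Program — status full-time ✓; service 289 days < 18 months (≈540 days) ✗ → not eligible.
Pet Insurance — status full-time ✓ (not excluded); service 289 days ≥ 45 days ✓; 40 hrs/wk ≥ 32 ✓ → eligible.
Transit Subsidy — status full-time ✓ (not excluded); service 289 days ≥ 9 months (≈270 days) ✓; age 28 ≥ 21 ✓ → eligible.
Paid Parental Leave — status full-time ✓ (not excluded); service 289 days ≥ 9 months (≈270 days) ✓; age 28 ≥ 21 ✓; enrolled in Transit Subsidy ✓ → eligible.
Dependent Care FSA — service 289 days < 5 years (≈1825 days) ✗ → not eligible.
Phone Allowance — service 289 days ≥ 1 month (≈30 days) ✓; rating 2 < 3 ✗ → not eligible.
Life Insurance — status full-time ✗ (requires part-time, seasonal, or temporary) → not eligible.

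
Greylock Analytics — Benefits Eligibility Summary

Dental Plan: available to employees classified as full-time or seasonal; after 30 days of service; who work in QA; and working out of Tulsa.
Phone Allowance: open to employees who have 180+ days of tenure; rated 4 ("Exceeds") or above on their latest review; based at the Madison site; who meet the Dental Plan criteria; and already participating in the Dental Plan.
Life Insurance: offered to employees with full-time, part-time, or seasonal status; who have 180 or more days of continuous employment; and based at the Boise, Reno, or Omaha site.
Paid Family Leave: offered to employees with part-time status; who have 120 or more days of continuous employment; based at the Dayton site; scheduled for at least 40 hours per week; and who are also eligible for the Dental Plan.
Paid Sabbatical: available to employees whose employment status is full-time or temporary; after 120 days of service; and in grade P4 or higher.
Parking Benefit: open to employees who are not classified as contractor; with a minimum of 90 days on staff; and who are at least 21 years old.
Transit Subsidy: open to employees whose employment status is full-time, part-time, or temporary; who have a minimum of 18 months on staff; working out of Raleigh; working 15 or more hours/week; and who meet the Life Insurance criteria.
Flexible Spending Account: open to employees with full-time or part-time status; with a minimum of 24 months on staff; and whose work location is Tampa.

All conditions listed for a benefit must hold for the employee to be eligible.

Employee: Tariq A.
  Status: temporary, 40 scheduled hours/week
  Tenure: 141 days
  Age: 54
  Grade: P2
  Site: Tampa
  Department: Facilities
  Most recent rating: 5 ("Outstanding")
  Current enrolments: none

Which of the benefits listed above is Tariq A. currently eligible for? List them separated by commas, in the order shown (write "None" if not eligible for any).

Dental Plan — status temporary ✗ (requires full-time or seasonal) → not eligible.
Phone Allowance — service 141 days < 180 days ✗ → not eligible.
Life Insurance — status temporary ✗ (requires full-time, part-time, or seasonal) → not eligible.
Paid Family Leave — status temporary ✗ (requires part-time) → not eligible.
Paid Sabbatical — status temporary ✓; service 141 days ≥ 120 days ✓; grade P2 < P4 ✗ → not eligible.
Parking Benefit — status temporary ✓ (not excluded); service 141 days ≥ 90 days ✓; age 54 ≥ 21 ✓ → eligible.
Transit Subsidy — status temporary ✓; service 141 days < 18 months (≈540 days) ✗ → not eligible.
Flexible Spending Account — status temporary ✗ (requires full-time or part-time) → not eligible.

Parking Benefit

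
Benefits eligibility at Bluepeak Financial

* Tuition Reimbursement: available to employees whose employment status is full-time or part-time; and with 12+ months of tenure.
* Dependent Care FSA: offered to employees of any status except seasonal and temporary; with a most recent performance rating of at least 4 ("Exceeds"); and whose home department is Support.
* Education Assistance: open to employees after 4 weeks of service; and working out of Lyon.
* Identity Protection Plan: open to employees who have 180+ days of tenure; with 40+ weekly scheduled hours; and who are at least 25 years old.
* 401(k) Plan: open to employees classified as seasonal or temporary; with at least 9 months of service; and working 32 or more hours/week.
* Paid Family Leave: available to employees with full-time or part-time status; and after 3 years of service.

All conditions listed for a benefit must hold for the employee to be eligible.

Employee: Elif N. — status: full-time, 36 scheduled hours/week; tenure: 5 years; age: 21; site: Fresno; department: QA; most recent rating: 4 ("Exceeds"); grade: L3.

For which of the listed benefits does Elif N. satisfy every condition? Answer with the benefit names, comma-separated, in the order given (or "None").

Tuition Reimbursement, Paid Family Leave

Tuition Reimbursement — status full-time ✓; service 5 years ≥ 12 months (≈360 days) ✓ → eligible.
Dependent Care FSA — status full-time ✓ (not excluded); rating 4 ≥ 4 ✓; dept QA ✗ → not eligible.
Education Assistance — service 5 years ≥ 4 weeks (≈28 days) ✓; site Fresno ✗ (not Lyon) → not eligible.
Identity Protection Plan — service 5 years ≥ 180 days ✓; 36 hrs/wk < 40 ✗ → not eligible.
401(k) Plan — status full-time ✗ (requires seasonal or temporary) → not eligible.
Paid Family Leave — status full-time ✓; service 5 years ≥ 3 years ✓ → eligible.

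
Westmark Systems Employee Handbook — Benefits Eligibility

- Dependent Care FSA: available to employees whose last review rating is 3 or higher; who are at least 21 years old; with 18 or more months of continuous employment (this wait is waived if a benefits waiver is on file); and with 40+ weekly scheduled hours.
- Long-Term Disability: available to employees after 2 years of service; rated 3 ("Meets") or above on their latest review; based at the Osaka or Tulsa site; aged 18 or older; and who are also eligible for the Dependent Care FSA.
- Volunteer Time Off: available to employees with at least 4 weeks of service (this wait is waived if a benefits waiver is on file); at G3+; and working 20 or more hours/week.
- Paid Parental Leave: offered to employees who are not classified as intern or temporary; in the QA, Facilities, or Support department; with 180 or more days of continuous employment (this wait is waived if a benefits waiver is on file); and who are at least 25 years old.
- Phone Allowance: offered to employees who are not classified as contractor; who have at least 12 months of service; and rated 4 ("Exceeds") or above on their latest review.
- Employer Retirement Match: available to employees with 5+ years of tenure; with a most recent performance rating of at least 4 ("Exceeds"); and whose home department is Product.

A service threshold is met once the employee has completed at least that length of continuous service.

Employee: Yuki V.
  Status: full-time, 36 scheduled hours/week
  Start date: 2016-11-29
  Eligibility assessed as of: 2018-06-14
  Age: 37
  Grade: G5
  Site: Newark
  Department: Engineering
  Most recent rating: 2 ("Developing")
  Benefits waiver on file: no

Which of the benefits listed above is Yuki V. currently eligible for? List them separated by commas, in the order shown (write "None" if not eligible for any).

Service from 2016-11-29 to 2018-06-14: 562 days.
Dependent Care FSA — rating 2 < 3 ✗ → not eligible.
Long-Term Disability — service 562 days < 2 years (≈730 days) ✗ → not eligible.
Volunteer Time Off — no waiver, service 562 days ≥ 4 weeks (≈28 days) ✓; grade G5 ≥ G3 ✓; 36 hrs/wk ≥ 20 ✓ → eligible.
Paid Parental Leave — status full-time ✓ (not excluded); dept Engineering ✗ → not eligible.
Phone Allowance — status full-time ✓ (not excluded); service 562 days ≥ 12 months (≈360 days) ✓; rating 2 < 4 ✗ → not eligible.
Employer Retirement Match — service 562 days < 5 years (≈1825 days) ✗ → not eligible.

Volunteer Time Off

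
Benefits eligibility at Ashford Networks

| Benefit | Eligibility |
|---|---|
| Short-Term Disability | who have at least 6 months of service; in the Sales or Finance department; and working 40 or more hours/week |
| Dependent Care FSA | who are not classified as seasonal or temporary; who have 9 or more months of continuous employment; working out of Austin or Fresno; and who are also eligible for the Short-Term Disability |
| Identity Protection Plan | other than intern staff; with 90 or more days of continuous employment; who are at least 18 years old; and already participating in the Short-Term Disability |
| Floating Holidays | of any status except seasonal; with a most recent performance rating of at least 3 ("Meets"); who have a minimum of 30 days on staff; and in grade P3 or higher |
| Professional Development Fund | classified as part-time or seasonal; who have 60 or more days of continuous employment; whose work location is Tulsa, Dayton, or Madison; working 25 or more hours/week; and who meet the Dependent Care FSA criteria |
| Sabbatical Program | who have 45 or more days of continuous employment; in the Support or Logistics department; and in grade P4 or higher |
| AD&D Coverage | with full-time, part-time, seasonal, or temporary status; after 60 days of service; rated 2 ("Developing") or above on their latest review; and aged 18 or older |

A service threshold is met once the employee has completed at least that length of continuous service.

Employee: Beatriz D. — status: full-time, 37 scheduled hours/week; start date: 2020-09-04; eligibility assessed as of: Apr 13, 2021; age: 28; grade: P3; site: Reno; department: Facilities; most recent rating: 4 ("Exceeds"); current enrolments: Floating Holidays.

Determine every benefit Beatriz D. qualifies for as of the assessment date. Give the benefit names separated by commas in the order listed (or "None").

Floating Holidays, AD&D Coverage

Service from 2020-09-04 to Apr 13, 2021: 221 days.
Short-Term Disability — service 221 days ≥ 6 months (≈180 days) ✓; dept Facilities ✗ → not eligible.
Dependent Care FSA — status full-time ✓ (not excluded); service 221 days < 9 months (≈270 days) ✗ → not eligible.
Identity Protection Plan — status full-time ✓ (not excluded); service 221 days ≥ 90 days ✓; age 28 ≥ 18 ✓; not enrolled in Short-Term Disability ✗ → not eligible.
Floating Holidays — status full-time ✓ (not excluded); rating 4 ≥ 3 ✓; service 221 days ≥ 30 days ✓; grade P3 ≥ P3 ✓ → eligible.
Professional Development Fund — status full-time ✗ (requires part-time or seasonal) → not eligible.
Sabbatical Program — service 221 days ≥ 45 days ✓; dept Facilities ✗ → not eligible.
AD&D Coverage — status full-time ✓; service 221 days ≥ 60 days ✓; rating 4 ≥ 2 ✓; age 28 ≥ 18 ✓ → eligible.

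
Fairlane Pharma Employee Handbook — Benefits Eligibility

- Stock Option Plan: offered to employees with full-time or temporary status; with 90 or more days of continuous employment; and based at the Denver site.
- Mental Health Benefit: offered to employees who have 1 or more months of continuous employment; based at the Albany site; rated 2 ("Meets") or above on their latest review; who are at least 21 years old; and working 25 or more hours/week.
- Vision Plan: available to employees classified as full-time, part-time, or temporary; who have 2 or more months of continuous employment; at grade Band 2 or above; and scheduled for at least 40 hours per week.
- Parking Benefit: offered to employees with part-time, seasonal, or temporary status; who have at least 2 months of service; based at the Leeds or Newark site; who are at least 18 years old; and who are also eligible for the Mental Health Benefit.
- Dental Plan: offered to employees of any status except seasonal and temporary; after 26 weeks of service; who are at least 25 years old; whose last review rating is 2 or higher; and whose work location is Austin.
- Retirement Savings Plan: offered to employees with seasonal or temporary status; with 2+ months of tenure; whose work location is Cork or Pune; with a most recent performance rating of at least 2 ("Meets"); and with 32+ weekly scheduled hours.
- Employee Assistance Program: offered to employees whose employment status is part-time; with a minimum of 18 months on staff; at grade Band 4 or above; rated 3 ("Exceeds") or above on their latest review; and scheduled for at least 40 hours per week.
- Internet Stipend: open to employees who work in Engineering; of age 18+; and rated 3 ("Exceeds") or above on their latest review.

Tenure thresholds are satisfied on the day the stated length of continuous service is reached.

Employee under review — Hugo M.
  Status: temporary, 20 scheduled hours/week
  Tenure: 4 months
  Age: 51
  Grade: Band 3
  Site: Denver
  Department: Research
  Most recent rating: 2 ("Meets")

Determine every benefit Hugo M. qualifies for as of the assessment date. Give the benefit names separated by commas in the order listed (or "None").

Stock Option Plan

Stock Option Plan — status temporary ✓; service 4 months ≥ 90 days ✓; site Denver ✓ → eligible.
Mental Health Benefit — service 4 months ≥ 1 month ✓; site Denver ✗ (not Albany) → not eligible.
Vision Plan — status temporary ✓; service 4 months ≥ 2 months ✓; grade Band 3 ≥ Band 2 ✓; 20 hrs/wk < 40 ✗ → not eligible.
Parking Benefit — status temporary ✓; service 4 months ≥ 2 months ✓; site Denver ✗ (not Leeds or Newark) → not eligible.
Dental Plan — status temporary ✗ (excluded) → not eligible.
Retirement Savings Plan — status temporary ✓; service 4 months ≥ 2 months ✓; site Denver ✗ (not Cork or Pune) → not eligible.
Employee Assistance Program — status temporary ✗ (requires part-time) → not eligible.
Internet Stipend — dept Research ✗ → not eligible.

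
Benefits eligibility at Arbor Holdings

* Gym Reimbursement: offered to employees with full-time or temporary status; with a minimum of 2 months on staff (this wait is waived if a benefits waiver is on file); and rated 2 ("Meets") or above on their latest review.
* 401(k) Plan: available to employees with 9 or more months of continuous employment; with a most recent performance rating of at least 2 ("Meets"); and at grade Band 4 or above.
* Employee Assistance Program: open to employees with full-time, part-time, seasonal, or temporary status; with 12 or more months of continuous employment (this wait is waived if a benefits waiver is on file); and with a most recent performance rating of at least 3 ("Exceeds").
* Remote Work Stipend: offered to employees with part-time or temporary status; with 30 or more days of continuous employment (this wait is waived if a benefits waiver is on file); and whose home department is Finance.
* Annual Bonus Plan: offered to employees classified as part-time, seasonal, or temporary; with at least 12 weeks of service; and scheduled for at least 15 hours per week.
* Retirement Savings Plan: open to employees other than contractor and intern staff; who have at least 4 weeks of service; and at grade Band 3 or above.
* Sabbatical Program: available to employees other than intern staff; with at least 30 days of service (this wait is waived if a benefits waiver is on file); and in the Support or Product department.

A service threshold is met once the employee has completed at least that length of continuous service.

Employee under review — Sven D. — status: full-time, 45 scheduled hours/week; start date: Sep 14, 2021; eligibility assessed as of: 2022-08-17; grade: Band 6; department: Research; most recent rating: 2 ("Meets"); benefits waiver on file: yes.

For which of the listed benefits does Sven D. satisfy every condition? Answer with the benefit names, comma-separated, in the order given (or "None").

Service from Sep 14, 2021 to 2022-08-17: 337 days.
Gym Reimbursement — status full-time ✓; benefits waiver on file ✓; rating 2 ≥ 2 ✓ → eligible.
401(k) Plan — service 337 days ≥ 9 months (≈270 days) ✓; rating 2 ≥ 2 ✓; grade Band 6 ≥ Band 4 ✓ → eligible.
Employee Assistance Program — status full-time ✓; benefits waiver on file ✓; rating 2 < 3 ✗ → not eligible.
Remote Work Stipend — status full-time ✗ (requires part-time or temporary) → not eligible.
Annual Bonus Plan — status full-time ✗ (requires part-time, seasonal, or temporary) → not eligible.
Retirement Savings Plan — status full-time ✓ (not excluded); service 337 days ≥ 4 weeks (≈28 days) ✓; grade Band 6 ≥ Band 3 ✓ → eligible.
Sabbatical Program — status full-time ✓ (not excluded); benefits waiver on file ✓; dept Research ✗ → not eligible.

Gym Reimbursement, 401(k) Plan, Retirement Savings Plan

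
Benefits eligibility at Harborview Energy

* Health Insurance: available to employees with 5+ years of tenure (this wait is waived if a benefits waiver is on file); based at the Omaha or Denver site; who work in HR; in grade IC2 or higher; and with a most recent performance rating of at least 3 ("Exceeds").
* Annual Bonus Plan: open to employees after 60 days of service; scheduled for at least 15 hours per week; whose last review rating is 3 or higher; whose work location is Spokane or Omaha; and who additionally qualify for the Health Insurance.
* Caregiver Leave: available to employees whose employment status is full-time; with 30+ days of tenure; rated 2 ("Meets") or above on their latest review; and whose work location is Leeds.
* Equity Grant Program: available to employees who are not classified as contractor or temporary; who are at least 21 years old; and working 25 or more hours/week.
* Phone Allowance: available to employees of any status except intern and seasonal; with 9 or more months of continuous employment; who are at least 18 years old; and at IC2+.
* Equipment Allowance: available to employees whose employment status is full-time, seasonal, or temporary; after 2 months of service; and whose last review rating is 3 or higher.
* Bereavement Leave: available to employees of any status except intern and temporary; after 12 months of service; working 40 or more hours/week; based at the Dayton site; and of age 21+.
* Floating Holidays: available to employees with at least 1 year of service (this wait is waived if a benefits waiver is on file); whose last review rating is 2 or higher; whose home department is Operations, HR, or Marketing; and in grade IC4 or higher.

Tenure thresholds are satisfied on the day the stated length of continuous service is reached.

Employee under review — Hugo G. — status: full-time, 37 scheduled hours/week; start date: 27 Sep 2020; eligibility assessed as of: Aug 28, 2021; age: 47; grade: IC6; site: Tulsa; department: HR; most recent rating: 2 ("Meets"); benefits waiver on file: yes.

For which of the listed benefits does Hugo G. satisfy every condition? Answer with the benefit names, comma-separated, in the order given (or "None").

Equity Grant Program, Phone Allowance, Floating Holidays

Service from 27 Sep 2020 to Aug 28, 2021: 335 days.
Health Insurance — benefits waiver on file ✓; site Tulsa ✗ (not Omaha or Denver) → not eligible.
Annual Bonus Plan — service 335 days ≥ 60 days ✓; 37 hrs/wk ≥ 15 ✓; rating 2 < 3 ✗ → not eligible.
Caregiver Leave — status full-time ✓; service 335 days ≥ 30 days ✓; rating 2 ≥ 2 ✓; site Tulsa ✗ (not Leeds) → not eligible.
Equity Grant Program — status full-time ✓ (not excluded); age 47 ≥ 21 ✓; 37 hrs/wk ≥ 25 ✓ → eligible.
Phone Allowance — status full-time ✓ (not excluded); service 335 days ≥ 9 months (≈270 days) ✓; age 47 ≥ 18 ✓; grade IC6 ≥ IC2 ✓ → eligible.
Equipment Allowance — status full-time ✓; service 335 days ≥ 2 months (≈60 days) ✓; rating 2 < 3 ✗ → not eligible.
Bereavement Leave — status full-time ✓ (not excluded); service 335 days < 12 months (≈360 days) ✗ → not eligible.
Floating Holidays — benefits waiver on file ✓; rating 2 ≥ 2 ✓; dept HR ✓; grade IC6 ≥ IC4 ✓ → eligible.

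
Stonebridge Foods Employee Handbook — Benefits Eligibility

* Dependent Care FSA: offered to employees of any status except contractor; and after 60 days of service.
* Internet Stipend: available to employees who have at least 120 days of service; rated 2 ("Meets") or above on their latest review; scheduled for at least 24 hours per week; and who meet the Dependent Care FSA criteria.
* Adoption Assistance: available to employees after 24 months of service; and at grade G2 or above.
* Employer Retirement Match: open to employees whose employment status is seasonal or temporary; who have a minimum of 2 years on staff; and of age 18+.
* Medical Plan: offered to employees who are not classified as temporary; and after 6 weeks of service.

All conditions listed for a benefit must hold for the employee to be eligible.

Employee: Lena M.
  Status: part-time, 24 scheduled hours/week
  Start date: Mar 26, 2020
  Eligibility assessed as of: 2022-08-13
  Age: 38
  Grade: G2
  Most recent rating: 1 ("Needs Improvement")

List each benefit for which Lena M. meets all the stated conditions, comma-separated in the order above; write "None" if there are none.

Service from Mar 26, 2020 to 2022-08-13: 870 days.
Dependent Care FSA — status part-time ✓ (not excluded); service 870 days ≥ 60 days ✓ → eligible.
Internet Stipend — service 870 days ≥ 120 days ✓; rating 1 < 2 ✗ → not eligible.
Adoption Assistance — service 870 days ≥ 24 months (≈720 days) ✓; grade G2 ≥ G2 ✓ → eligible.
Employer Retirement Match — status part-time ✗ (requires seasonal or temporary) → not eligible.
Medical Plan — status part-time ✓ (not excluded); service 870 days ≥ 6 weeks (≈42 days) ✓ → eligible.

Dependent Care FSA, Adoption Assistance, Medical Plan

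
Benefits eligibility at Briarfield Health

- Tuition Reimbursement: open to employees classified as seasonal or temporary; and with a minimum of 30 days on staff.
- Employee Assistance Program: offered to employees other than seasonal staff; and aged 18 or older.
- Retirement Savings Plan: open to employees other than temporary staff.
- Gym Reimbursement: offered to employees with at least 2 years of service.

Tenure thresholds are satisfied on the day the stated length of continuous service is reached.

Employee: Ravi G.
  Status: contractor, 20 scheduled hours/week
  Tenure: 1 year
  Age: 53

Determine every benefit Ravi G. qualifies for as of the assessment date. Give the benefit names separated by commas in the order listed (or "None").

Tuition Reimbursement — status contractor ✗ (requires seasonal or temporary) → not eligible.
Employee Assistance Program — status contractor ✓ (not excluded); age 53 ≥ 18 ✓ → eligible.
Retirement Savings Plan — status contractor ✓ (not excluded) → eligible.
Gym Reimbursement — service 1 year < 2 years ✗ → not eligible.

Employee Assistance Program, Retirement Savings Plan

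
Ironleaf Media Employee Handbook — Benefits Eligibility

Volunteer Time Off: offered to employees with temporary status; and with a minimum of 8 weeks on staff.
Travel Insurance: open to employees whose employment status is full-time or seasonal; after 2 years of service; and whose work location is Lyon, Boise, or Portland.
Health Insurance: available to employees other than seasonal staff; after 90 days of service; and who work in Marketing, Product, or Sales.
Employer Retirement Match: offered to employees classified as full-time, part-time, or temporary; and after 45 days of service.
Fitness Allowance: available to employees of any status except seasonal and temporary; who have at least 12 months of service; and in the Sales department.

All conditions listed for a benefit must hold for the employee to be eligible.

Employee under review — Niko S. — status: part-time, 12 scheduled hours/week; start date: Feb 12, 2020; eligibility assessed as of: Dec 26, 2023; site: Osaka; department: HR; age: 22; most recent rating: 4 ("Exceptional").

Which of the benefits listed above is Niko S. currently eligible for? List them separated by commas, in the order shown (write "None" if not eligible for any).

Employer Retirement Match

Service from Feb 12, 2020 to Dec 26, 2023: 1413 days.
Volunteer Time Off — status part-time ✗ (requires temporary) → not eligible.
Travel Insurance — status part-time ✗ (requires full-time or seasonal) → not eligible.
Health Insurance — status part-time ✓ (not excluded); service 1413 days ≥ 90 days ✓; dept HR ✗ → not eligible.
Employer Retirement Match — status part-time ✓; service 1413 days ≥ 45 days ✓ → eligible.
Fitness Allowance — status part-time ✓ (not excluded); service 1413 days ≥ 12 months (≈360 days) ✓; dept HR ✗ → not eligible.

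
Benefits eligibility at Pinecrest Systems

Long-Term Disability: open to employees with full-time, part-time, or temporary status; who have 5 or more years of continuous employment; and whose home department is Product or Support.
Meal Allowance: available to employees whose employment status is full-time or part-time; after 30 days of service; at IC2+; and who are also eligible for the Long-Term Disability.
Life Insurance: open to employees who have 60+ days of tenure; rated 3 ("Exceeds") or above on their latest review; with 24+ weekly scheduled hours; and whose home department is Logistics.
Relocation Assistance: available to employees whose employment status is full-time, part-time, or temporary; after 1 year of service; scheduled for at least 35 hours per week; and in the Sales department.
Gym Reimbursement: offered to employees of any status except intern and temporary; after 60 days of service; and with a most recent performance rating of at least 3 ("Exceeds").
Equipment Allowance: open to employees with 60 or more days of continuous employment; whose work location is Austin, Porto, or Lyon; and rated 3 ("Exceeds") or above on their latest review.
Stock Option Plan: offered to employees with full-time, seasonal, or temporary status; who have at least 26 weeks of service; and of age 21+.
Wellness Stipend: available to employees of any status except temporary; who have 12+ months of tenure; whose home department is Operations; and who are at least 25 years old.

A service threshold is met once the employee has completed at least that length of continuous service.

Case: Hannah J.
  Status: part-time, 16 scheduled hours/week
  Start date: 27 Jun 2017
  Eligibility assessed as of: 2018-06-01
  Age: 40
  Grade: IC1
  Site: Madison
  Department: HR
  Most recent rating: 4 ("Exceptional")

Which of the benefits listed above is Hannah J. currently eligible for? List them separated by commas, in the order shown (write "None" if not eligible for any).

Gym Reimbursement

Service from 27 Jun 2017 to 2018-06-01: 339 days.
Long-Term Disability — status part-time ✓; service 339 days < 5 years (≈1825 days) ✗ → not eligible.
Meal Allowance — status part-time ✓; service 339 days ≥ 30 days ✓; grade IC1 < IC2 ✗ → not eligible.
Life Insurance — service 339 days ≥ 60 days ✓; rating 4 ≥ 3 ✓; 16 hrs/wk < 24 ✗ → not eligible.
Relocation Assistance — status part-time ✓; service 339 days < 1 year (≈365 days) ✗ → not eligible.
Gym Reimbursement — status part-time ✓ (not excluded); service 339 days ≥ 60 days ✓; rating 4 ≥ 3 ✓ → eligible.
Equipment Allowance — service 339 days ≥ 60 days ✓; site Madison ✗ (not Austin, Porto, or Lyon) → not eligible.
Stock Option Plan — status part-time ✗ (requires full-time, seasonal, or temporary) → not eligible.
Wellness Stipend — status part-time ✓ (not excluded); service 339 days < 12 months (≈360 days) ✗ → not eligible.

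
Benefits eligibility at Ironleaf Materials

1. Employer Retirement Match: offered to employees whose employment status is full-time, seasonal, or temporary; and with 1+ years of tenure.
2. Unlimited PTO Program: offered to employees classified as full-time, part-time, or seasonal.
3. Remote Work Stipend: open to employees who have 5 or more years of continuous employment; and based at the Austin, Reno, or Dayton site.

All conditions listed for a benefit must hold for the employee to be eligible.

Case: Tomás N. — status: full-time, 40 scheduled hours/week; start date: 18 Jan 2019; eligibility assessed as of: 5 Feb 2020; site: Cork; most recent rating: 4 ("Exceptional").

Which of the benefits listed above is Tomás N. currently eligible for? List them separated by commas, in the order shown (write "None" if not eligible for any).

Employer Retirement Match, Unlimited PTO Program

Service from 18 Jan 2019 to 5 Feb 2020: 383 days.
Employer Retirement Match — status full-time ✓; service 383 days ≥ 1 year (≈365 days) ✓ → eligible.
Unlimited PTO Program — status full-time ✓ → eligible.
Remote Work Stipend — service 383 days < 5 years (≈1825 days) ✗ → not eligible.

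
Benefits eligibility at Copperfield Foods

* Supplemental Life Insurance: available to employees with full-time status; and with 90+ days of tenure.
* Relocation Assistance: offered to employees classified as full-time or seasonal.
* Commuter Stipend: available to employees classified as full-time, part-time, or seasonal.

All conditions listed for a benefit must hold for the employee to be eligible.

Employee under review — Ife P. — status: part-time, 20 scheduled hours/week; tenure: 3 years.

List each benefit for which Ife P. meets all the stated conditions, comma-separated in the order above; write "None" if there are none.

Supplemental Life Insurance — status part-time ✗ (requires full-time) → not eligible.
Relocation Assistance — status part-time ✗ (requires full-time or seasonal) → not eligible.
Commuter Stipend — status part-time ✓ → eligible.

Commuter Stipend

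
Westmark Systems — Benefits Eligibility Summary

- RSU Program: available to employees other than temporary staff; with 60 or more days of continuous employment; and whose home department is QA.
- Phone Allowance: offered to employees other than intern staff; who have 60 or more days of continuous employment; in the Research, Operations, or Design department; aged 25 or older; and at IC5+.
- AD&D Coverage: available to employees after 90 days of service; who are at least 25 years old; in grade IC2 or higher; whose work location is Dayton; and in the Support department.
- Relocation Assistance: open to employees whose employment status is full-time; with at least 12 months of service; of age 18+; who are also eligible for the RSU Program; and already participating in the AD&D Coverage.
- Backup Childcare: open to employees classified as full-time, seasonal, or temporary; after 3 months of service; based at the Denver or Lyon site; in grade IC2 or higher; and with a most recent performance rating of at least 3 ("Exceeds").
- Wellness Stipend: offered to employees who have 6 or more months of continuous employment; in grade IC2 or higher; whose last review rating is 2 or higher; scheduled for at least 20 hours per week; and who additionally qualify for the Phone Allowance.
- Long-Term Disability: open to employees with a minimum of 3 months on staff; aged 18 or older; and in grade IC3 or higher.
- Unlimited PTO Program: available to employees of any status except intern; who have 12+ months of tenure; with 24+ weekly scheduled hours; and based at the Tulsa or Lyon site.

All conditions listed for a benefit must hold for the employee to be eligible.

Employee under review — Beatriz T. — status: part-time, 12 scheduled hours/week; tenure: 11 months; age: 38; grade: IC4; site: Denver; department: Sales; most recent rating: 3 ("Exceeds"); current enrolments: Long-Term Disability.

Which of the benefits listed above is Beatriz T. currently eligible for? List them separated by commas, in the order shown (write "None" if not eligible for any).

RSU Program — status part-time ✓ (not excluded); service 11 months ≥ 60 days ✓; dept Sales ✗ → not eligible.
Phone Allowance — status part-time ✓ (not excluded); service 11 months ≥ 60 days ✓; dept Sales ✗ → not eligible.
AD&D Coverage — service 11 months ≥ 90 days ✓; age 38 ≥ 25 ✓; grade IC4 ≥ IC2 ✓; site Denver ✗ (not Dayton) → not eligible.
Relocation Assistance — status part-time ✗ (requires full-time) → not eligible.
Backup Childcare — status part-time ✗ (requires full-time, seasonal, or temporary) → not eligible.
Wellness Stipend — service 11 months ≥ 6 months ✓; grade IC4 ≥ IC2 ✓; rating 3 ≥ 2 ✓; 12 hrs/wk < 20 ✗ → not eligible.
Long-Term Disability — service 11 months ≥ 3 months ✓; age 38 ≥ 18 ✓; grade IC4 ≥ IC3 ✓ → eligible.
Unlimited PTO Program — status part-time ✓ (not excluded); service 11 months < 12 months ✗ → not eligible.

Long-Term Disability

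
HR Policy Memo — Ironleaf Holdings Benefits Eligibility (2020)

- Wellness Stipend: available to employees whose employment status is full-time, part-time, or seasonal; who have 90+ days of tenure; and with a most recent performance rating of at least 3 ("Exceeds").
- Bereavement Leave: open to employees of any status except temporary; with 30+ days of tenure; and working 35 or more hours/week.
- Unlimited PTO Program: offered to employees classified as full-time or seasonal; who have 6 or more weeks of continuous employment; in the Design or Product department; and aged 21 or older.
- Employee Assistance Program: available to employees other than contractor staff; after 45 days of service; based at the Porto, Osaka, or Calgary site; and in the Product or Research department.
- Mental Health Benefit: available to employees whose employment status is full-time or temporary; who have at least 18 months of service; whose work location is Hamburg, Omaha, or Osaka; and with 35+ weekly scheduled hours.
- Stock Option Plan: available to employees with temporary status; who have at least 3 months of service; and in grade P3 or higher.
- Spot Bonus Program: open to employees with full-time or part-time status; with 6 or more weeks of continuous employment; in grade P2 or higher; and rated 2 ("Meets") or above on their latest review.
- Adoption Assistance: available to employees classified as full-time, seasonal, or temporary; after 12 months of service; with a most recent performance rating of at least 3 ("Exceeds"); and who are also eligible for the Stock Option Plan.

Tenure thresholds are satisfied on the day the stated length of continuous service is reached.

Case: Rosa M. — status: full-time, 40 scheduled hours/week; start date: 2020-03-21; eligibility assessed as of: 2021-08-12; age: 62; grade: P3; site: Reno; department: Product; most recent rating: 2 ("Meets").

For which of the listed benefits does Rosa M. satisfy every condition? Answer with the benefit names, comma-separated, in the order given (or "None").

Bereavement Leave, Unlimited PTO Program, Spot Bonus Program

Service from 2020-03-21 to 2021-08-12: 509 days.
Wellness Stipend — status full-time ✓; service 509 days ≥ 90 days ✓; rating 2 < 3 ✗ → not eligible.
Bereavement Leave — status full-time ✓ (not excluded); service 509 days ≥ 30 days ✓; 40 hrs/wk ≥ 35 ✓ → eligible.
Unlimited PTO Program — status full-time ✓; service 509 days ≥ 6 weeks (≈42 days) ✓; dept Product ✓; age 62 ≥ 21 ✓ → eligible.
Employee Assistance Program — status full-time ✓ (not excluded); service 509 days ≥ 45 days ✓; site Reno ✗ (not Porto, Osaka, or Calgary) → not eligible.
Mental Health Benefit — status full-time ✓; service 509 days < 18 months (≈540 days) ✗ → not eligible.
Stock Option Plan — status full-time ✗ (requires temporary) → not eligible.
Spot Bonus Program — status full-time ✓; service 509 days ≥ 6 weeks (≈42 days) ✓; grade P3 ≥ P2 ✓; rating 2 ≥ 2 ✓ → eligible.
Adoption Assistance — status full-time ✓; service 509 days ≥ 12 months (≈360 days) ✓; rating 2 < 3 ✗ → not eligible.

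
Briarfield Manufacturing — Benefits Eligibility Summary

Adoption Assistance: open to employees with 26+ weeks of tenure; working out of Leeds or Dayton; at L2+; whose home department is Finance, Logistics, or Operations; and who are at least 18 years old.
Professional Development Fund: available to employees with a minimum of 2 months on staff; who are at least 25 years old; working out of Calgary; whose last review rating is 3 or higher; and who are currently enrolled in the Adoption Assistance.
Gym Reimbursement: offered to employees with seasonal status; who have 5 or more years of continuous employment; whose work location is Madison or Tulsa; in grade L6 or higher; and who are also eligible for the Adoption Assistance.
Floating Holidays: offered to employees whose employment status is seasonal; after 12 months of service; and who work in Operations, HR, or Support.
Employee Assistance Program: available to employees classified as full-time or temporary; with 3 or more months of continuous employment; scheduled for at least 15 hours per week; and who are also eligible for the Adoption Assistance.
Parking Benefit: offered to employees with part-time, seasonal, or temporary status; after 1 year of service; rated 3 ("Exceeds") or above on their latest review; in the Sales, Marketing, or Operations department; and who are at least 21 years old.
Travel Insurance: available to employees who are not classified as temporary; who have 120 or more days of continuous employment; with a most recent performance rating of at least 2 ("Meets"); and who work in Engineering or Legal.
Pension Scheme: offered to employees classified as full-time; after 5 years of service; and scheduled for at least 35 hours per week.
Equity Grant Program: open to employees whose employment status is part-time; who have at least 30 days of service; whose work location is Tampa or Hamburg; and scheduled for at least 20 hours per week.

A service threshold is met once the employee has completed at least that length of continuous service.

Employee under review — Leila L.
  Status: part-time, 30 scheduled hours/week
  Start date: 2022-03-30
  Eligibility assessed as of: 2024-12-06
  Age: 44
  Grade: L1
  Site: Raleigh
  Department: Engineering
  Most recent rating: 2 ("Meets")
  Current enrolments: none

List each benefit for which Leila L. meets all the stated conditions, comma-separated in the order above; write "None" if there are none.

Service from 2022-03-30 to 2024-12-06: 982 days.
Adoption Assistance — service 982 days ≥ 26 weeks (≈182 days) ✓; site Raleigh ✗ (not Leeds or Dayton) → not eligible.
Professional Development Fund — service 982 days ≥ 2 months (≈60 days) ✓; age 44 ≥ 25 ✓; site Raleigh ✗ (not Calgary) → not eligible.
Gym Reimbursement — status part-time ✗ (requires seasonal) → not eligible.
Floating Holidays — status part-time ✗ (requires seasonal) → not eligible.
Employee Assistance Program — status part-time ✗ (requires full-time or temporary) → not eligible.
Parking Benefit — status part-time ✓; service 982 days ≥ 1 year (≈365 days) ✓; rating 2 < 3 ✗ → not eligible.
Travel Insurance — status part-time ✓ (not excluded); service 982 days ≥ 120 days ✓; rating 2 ≥ 2 ✓; dept Engineering ✓ → eligible.
Pension Scheme — status part-time ✗ (requires full-time) → not eligible.
Equity Grant Program — status part-time ✓; service 982 days ≥ 30 days ✓; site Raleigh ✗ (not Tampa or Hamburg) → not eligible.

Travel Insurance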